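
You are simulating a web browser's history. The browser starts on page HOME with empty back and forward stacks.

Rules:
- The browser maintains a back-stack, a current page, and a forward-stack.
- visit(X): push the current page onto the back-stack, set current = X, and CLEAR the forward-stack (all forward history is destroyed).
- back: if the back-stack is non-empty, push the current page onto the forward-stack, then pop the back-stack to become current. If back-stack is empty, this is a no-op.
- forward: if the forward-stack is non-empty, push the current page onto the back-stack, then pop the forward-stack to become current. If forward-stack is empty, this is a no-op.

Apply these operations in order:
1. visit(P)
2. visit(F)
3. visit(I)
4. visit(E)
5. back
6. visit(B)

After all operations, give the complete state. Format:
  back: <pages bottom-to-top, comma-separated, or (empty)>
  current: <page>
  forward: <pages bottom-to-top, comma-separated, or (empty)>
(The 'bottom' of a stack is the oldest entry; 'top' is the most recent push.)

After 1 (visit(P)): cur=P back=1 fwd=0
After 2 (visit(F)): cur=F back=2 fwd=0
After 3 (visit(I)): cur=I back=3 fwd=0
After 4 (visit(E)): cur=E back=4 fwd=0
After 5 (back): cur=I back=3 fwd=1
After 6 (visit(B)): cur=B back=4 fwd=0

Answer: back: HOME,P,F,I
current: B
forward: (empty)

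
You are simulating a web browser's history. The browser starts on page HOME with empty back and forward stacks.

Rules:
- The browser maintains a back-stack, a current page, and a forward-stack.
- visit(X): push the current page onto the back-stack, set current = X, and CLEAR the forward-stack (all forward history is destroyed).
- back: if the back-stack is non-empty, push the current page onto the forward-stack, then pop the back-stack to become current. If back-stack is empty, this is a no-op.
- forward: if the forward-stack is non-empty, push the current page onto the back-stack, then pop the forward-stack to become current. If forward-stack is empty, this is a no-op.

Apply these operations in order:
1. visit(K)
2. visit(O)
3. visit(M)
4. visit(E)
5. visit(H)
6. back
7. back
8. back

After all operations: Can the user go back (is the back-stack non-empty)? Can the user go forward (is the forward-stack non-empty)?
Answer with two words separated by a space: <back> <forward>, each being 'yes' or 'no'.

Answer: yes yes

Derivation:
After 1 (visit(K)): cur=K back=1 fwd=0
After 2 (visit(O)): cur=O back=2 fwd=0
After 3 (visit(M)): cur=M back=3 fwd=0
After 4 (visit(E)): cur=E back=4 fwd=0
After 5 (visit(H)): cur=H back=5 fwd=0
After 6 (back): cur=E back=4 fwd=1
After 7 (back): cur=M back=3 fwd=2
After 8 (back): cur=O back=2 fwd=3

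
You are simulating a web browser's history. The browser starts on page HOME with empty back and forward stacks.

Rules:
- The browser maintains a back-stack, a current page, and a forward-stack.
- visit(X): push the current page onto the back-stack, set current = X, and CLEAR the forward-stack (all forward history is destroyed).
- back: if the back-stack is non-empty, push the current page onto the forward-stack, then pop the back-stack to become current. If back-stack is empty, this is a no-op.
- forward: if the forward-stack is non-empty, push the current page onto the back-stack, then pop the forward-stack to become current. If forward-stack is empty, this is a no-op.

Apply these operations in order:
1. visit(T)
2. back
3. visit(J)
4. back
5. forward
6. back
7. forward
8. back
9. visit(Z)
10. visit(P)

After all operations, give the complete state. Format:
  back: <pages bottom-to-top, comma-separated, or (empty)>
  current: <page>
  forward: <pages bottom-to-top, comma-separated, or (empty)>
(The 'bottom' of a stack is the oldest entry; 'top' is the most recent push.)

Answer: back: HOME,Z
current: P
forward: (empty)

Derivation:
After 1 (visit(T)): cur=T back=1 fwd=0
After 2 (back): cur=HOME back=0 fwd=1
After 3 (visit(J)): cur=J back=1 fwd=0
After 4 (back): cur=HOME back=0 fwd=1
After 5 (forward): cur=J back=1 fwd=0
After 6 (back): cur=HOME back=0 fwd=1
After 7 (forward): cur=J back=1 fwd=0
After 8 (back): cur=HOME back=0 fwd=1
After 9 (visit(Z)): cur=Z back=1 fwd=0
After 10 (visit(P)): cur=P back=2 fwd=0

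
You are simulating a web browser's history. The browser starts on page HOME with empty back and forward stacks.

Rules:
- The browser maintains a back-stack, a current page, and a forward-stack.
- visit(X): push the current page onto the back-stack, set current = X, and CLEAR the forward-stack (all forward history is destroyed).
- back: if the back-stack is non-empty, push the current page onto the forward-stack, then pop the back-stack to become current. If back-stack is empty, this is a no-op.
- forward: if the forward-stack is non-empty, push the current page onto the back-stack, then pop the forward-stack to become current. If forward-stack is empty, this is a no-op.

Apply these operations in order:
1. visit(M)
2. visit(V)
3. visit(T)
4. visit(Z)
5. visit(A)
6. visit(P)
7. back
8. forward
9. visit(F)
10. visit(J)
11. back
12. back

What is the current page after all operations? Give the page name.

After 1 (visit(M)): cur=M back=1 fwd=0
After 2 (visit(V)): cur=V back=2 fwd=0
After 3 (visit(T)): cur=T back=3 fwd=0
After 4 (visit(Z)): cur=Z back=4 fwd=0
After 5 (visit(A)): cur=A back=5 fwd=0
After 6 (visit(P)): cur=P back=6 fwd=0
After 7 (back): cur=A back=5 fwd=1
After 8 (forward): cur=P back=6 fwd=0
After 9 (visit(F)): cur=F back=7 fwd=0
After 10 (visit(J)): cur=J back=8 fwd=0
After 11 (back): cur=F back=7 fwd=1
After 12 (back): cur=P back=6 fwd=2

Answer: P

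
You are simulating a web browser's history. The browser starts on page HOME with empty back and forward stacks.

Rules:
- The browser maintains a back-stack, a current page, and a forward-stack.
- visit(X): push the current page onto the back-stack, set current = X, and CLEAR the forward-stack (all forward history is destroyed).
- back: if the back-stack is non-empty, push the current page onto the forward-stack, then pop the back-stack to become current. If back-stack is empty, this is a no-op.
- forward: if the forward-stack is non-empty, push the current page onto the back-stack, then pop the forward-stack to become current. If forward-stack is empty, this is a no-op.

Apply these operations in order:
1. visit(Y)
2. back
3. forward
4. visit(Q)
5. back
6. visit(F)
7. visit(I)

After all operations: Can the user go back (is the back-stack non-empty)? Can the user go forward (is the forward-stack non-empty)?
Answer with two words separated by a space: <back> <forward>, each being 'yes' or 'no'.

Answer: yes no

Derivation:
After 1 (visit(Y)): cur=Y back=1 fwd=0
After 2 (back): cur=HOME back=0 fwd=1
After 3 (forward): cur=Y back=1 fwd=0
After 4 (visit(Q)): cur=Q back=2 fwd=0
After 5 (back): cur=Y back=1 fwd=1
After 6 (visit(F)): cur=F back=2 fwd=0
After 7 (visit(I)): cur=I back=3 fwd=0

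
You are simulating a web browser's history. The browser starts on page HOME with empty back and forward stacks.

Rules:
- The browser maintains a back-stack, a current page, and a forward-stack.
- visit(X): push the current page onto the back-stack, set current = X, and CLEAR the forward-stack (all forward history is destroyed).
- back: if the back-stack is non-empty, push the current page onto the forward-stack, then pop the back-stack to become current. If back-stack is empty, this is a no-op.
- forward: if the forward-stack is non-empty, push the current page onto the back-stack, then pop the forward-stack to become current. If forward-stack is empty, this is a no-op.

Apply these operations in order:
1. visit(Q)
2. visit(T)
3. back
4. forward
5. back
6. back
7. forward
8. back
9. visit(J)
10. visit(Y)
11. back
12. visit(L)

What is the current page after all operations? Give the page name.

Answer: L

Derivation:
After 1 (visit(Q)): cur=Q back=1 fwd=0
After 2 (visit(T)): cur=T back=2 fwd=0
After 3 (back): cur=Q back=1 fwd=1
After 4 (forward): cur=T back=2 fwd=0
After 5 (back): cur=Q back=1 fwd=1
After 6 (back): cur=HOME back=0 fwd=2
After 7 (forward): cur=Q back=1 fwd=1
After 8 (back): cur=HOME back=0 fwd=2
After 9 (visit(J)): cur=J back=1 fwd=0
After 10 (visit(Y)): cur=Y back=2 fwd=0
After 11 (back): cur=J back=1 fwd=1
After 12 (visit(L)): cur=L back=2 fwd=0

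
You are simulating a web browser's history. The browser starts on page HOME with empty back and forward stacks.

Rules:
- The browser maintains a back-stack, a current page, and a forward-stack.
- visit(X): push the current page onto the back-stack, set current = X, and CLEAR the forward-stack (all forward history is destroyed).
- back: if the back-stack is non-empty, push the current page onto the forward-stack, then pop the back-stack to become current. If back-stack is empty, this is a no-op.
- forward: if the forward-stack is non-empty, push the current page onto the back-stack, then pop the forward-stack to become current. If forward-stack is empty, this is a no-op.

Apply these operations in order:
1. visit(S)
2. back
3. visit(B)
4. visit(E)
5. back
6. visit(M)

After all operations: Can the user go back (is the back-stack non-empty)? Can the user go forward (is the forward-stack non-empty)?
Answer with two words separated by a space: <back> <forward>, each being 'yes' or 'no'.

After 1 (visit(S)): cur=S back=1 fwd=0
After 2 (back): cur=HOME back=0 fwd=1
After 3 (visit(B)): cur=B back=1 fwd=0
After 4 (visit(E)): cur=E back=2 fwd=0
After 5 (back): cur=B back=1 fwd=1
After 6 (visit(M)): cur=M back=2 fwd=0

Answer: yes no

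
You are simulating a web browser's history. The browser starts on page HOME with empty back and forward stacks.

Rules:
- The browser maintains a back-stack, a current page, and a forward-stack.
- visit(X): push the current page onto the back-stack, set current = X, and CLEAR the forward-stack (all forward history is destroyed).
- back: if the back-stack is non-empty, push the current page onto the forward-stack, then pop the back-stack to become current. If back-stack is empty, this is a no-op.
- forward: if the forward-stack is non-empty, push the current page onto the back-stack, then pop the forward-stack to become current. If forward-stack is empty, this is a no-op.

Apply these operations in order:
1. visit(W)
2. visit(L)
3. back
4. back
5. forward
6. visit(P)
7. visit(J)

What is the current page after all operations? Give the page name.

Answer: J

Derivation:
After 1 (visit(W)): cur=W back=1 fwd=0
After 2 (visit(L)): cur=L back=2 fwd=0
After 3 (back): cur=W back=1 fwd=1
After 4 (back): cur=HOME back=0 fwd=2
After 5 (forward): cur=W back=1 fwd=1
After 6 (visit(P)): cur=P back=2 fwd=0
After 7 (visit(J)): cur=J back=3 fwd=0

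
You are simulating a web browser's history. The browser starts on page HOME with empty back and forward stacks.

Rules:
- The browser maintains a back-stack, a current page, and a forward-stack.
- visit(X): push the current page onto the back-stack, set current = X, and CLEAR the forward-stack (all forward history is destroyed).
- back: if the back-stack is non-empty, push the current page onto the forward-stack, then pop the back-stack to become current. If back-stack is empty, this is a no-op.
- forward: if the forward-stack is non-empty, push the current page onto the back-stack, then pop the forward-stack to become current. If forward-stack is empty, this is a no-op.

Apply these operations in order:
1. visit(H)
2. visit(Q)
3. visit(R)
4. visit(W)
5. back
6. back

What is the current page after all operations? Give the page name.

Answer: Q

Derivation:
After 1 (visit(H)): cur=H back=1 fwd=0
After 2 (visit(Q)): cur=Q back=2 fwd=0
After 3 (visit(R)): cur=R back=3 fwd=0
After 4 (visit(W)): cur=W back=4 fwd=0
After 5 (back): cur=R back=3 fwd=1
After 6 (back): cur=Q back=2 fwd=2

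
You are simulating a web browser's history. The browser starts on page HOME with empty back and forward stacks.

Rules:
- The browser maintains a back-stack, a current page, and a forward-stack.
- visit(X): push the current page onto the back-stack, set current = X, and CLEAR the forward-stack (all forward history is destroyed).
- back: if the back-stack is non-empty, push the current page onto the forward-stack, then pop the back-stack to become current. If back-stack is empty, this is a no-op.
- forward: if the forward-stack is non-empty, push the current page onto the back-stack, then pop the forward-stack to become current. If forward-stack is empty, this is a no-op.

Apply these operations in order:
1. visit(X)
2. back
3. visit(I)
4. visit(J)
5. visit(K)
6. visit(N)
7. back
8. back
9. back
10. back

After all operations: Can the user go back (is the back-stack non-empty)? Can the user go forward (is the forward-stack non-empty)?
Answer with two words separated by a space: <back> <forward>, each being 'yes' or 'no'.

After 1 (visit(X)): cur=X back=1 fwd=0
After 2 (back): cur=HOME back=0 fwd=1
After 3 (visit(I)): cur=I back=1 fwd=0
After 4 (visit(J)): cur=J back=2 fwd=0
After 5 (visit(K)): cur=K back=3 fwd=0
After 6 (visit(N)): cur=N back=4 fwd=0
After 7 (back): cur=K back=3 fwd=1
After 8 (back): cur=J back=2 fwd=2
After 9 (back): cur=I back=1 fwd=3
After 10 (back): cur=HOME back=0 fwd=4

Answer: no yes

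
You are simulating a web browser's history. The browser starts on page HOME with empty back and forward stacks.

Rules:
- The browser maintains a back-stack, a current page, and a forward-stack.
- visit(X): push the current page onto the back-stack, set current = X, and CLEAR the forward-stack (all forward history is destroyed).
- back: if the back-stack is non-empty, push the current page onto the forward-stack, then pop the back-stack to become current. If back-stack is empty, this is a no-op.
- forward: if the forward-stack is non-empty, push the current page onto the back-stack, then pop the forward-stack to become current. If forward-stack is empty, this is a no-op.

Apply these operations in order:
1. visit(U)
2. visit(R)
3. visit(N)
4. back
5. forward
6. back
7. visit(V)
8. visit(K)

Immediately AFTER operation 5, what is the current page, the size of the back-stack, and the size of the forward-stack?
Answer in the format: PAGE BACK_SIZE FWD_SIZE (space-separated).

After 1 (visit(U)): cur=U back=1 fwd=0
After 2 (visit(R)): cur=R back=2 fwd=0
After 3 (visit(N)): cur=N back=3 fwd=0
After 4 (back): cur=R back=2 fwd=1
After 5 (forward): cur=N back=3 fwd=0

N 3 0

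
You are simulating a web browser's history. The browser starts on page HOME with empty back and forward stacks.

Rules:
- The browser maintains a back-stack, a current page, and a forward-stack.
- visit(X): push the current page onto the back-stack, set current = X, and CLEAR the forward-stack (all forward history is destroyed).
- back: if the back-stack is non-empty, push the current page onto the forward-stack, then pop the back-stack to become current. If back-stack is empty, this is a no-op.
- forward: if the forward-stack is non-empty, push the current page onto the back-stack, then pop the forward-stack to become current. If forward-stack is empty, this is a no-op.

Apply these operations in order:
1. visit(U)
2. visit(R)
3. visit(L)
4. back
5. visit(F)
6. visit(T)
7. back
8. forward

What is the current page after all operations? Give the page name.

Answer: T

Derivation:
After 1 (visit(U)): cur=U back=1 fwd=0
After 2 (visit(R)): cur=R back=2 fwd=0
After 3 (visit(L)): cur=L back=3 fwd=0
After 4 (back): cur=R back=2 fwd=1
After 5 (visit(F)): cur=F back=3 fwd=0
After 6 (visit(T)): cur=T back=4 fwd=0
After 7 (back): cur=F back=3 fwd=1
After 8 (forward): cur=T back=4 fwd=0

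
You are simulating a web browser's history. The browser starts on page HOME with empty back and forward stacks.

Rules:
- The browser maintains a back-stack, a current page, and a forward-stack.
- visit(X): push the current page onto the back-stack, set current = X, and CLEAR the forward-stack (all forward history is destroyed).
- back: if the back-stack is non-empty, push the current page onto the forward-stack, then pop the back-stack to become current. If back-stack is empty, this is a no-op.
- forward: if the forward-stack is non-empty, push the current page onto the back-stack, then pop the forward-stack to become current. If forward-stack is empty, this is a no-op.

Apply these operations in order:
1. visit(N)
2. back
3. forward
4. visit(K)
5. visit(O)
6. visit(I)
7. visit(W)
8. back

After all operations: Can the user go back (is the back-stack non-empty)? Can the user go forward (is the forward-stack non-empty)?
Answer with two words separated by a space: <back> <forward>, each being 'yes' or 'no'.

Answer: yes yes

Derivation:
After 1 (visit(N)): cur=N back=1 fwd=0
After 2 (back): cur=HOME back=0 fwd=1
After 3 (forward): cur=N back=1 fwd=0
After 4 (visit(K)): cur=K back=2 fwd=0
After 5 (visit(O)): cur=O back=3 fwd=0
After 6 (visit(I)): cur=I back=4 fwd=0
After 7 (visit(W)): cur=W back=5 fwd=0
After 8 (back): cur=I back=4 fwd=1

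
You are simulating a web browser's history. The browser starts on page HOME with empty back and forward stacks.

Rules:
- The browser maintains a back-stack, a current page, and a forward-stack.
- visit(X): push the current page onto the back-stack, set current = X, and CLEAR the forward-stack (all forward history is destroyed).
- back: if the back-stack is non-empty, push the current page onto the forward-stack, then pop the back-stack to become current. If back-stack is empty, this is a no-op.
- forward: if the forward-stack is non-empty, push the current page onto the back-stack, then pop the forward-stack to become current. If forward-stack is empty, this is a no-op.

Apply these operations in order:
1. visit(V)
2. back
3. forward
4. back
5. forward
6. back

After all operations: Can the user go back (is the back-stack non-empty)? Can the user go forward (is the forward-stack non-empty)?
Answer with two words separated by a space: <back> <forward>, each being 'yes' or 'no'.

After 1 (visit(V)): cur=V back=1 fwd=0
After 2 (back): cur=HOME back=0 fwd=1
After 3 (forward): cur=V back=1 fwd=0
After 4 (back): cur=HOME back=0 fwd=1
After 5 (forward): cur=V back=1 fwd=0
After 6 (back): cur=HOME back=0 fwd=1

Answer: no yes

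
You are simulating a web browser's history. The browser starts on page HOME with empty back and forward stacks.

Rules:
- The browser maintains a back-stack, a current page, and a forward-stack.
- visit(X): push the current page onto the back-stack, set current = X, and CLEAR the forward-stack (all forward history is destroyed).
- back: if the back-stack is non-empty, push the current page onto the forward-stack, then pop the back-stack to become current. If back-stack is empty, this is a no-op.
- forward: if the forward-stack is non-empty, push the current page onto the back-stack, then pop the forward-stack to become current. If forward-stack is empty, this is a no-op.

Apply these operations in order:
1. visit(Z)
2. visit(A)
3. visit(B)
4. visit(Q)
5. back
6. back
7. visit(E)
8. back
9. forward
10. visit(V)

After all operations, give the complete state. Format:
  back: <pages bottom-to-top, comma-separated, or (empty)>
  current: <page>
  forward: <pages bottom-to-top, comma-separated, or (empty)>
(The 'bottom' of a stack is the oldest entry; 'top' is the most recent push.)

After 1 (visit(Z)): cur=Z back=1 fwd=0
After 2 (visit(A)): cur=A back=2 fwd=0
After 3 (visit(B)): cur=B back=3 fwd=0
After 4 (visit(Q)): cur=Q back=4 fwd=0
After 5 (back): cur=B back=3 fwd=1
After 6 (back): cur=A back=2 fwd=2
After 7 (visit(E)): cur=E back=3 fwd=0
After 8 (back): cur=A back=2 fwd=1
After 9 (forward): cur=E back=3 fwd=0
After 10 (visit(V)): cur=V back=4 fwd=0

Answer: back: HOME,Z,A,E
current: V
forward: (empty)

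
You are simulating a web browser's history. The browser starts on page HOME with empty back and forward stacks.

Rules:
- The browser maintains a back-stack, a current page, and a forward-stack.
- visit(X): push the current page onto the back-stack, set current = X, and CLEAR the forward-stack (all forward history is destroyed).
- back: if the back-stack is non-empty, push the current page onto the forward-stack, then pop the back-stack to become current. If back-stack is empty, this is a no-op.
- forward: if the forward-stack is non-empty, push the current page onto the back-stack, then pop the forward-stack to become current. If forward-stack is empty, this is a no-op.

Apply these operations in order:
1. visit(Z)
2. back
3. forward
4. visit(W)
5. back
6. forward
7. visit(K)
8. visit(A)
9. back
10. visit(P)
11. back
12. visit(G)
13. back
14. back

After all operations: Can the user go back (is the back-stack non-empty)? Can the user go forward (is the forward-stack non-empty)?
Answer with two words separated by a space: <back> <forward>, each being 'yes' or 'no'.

After 1 (visit(Z)): cur=Z back=1 fwd=0
After 2 (back): cur=HOME back=0 fwd=1
After 3 (forward): cur=Z back=1 fwd=0
After 4 (visit(W)): cur=W back=2 fwd=0
After 5 (back): cur=Z back=1 fwd=1
After 6 (forward): cur=W back=2 fwd=0
After 7 (visit(K)): cur=K back=3 fwd=0
After 8 (visit(A)): cur=A back=4 fwd=0
After 9 (back): cur=K back=3 fwd=1
After 10 (visit(P)): cur=P back=4 fwd=0
After 11 (back): cur=K back=3 fwd=1
After 12 (visit(G)): cur=G back=4 fwd=0
After 13 (back): cur=K back=3 fwd=1
After 14 (back): cur=W back=2 fwd=2

Answer: yes yes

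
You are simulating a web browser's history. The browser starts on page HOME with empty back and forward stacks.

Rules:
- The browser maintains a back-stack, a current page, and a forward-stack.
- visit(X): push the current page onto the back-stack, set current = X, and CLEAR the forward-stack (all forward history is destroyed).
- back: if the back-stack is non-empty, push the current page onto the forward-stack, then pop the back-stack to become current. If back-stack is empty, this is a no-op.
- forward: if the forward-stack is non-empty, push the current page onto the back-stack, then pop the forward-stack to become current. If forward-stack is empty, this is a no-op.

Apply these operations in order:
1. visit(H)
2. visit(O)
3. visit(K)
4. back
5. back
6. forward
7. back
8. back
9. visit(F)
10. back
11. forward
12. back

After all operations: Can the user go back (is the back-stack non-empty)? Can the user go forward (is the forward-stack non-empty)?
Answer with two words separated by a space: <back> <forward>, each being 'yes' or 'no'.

Answer: no yes

Derivation:
After 1 (visit(H)): cur=H back=1 fwd=0
After 2 (visit(O)): cur=O back=2 fwd=0
After 3 (visit(K)): cur=K back=3 fwd=0
After 4 (back): cur=O back=2 fwd=1
After 5 (back): cur=H back=1 fwd=2
After 6 (forward): cur=O back=2 fwd=1
After 7 (back): cur=H back=1 fwd=2
After 8 (back): cur=HOME back=0 fwd=3
After 9 (visit(F)): cur=F back=1 fwd=0
After 10 (back): cur=HOME back=0 fwd=1
After 11 (forward): cur=F back=1 fwd=0
After 12 (back): cur=HOME back=0 fwd=1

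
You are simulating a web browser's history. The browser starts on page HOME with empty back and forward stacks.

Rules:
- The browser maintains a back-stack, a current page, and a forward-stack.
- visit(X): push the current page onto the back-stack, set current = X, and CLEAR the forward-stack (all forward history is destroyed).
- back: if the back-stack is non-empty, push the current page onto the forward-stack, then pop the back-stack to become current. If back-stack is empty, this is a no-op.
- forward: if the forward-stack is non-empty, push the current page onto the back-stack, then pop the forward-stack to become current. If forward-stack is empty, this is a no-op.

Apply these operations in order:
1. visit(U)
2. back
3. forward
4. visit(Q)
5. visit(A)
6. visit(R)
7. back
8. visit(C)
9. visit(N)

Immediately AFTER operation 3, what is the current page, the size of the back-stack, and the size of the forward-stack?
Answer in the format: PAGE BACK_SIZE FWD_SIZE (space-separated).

After 1 (visit(U)): cur=U back=1 fwd=0
After 2 (back): cur=HOME back=0 fwd=1
After 3 (forward): cur=U back=1 fwd=0

U 1 0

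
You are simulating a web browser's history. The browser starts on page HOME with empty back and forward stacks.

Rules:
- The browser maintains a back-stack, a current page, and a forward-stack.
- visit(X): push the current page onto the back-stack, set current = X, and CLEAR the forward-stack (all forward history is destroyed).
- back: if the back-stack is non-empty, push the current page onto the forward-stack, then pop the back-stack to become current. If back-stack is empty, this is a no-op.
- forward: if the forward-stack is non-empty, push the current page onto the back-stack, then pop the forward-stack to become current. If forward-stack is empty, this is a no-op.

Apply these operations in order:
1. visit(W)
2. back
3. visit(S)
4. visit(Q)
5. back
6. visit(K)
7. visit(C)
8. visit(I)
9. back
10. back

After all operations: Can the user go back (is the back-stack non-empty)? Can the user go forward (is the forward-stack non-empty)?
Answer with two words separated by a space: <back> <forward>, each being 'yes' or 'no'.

After 1 (visit(W)): cur=W back=1 fwd=0
After 2 (back): cur=HOME back=0 fwd=1
After 3 (visit(S)): cur=S back=1 fwd=0
After 4 (visit(Q)): cur=Q back=2 fwd=0
After 5 (back): cur=S back=1 fwd=1
After 6 (visit(K)): cur=K back=2 fwd=0
After 7 (visit(C)): cur=C back=3 fwd=0
After 8 (visit(I)): cur=I back=4 fwd=0
After 9 (back): cur=C back=3 fwd=1
After 10 (back): cur=K back=2 fwd=2

Answer: yes yes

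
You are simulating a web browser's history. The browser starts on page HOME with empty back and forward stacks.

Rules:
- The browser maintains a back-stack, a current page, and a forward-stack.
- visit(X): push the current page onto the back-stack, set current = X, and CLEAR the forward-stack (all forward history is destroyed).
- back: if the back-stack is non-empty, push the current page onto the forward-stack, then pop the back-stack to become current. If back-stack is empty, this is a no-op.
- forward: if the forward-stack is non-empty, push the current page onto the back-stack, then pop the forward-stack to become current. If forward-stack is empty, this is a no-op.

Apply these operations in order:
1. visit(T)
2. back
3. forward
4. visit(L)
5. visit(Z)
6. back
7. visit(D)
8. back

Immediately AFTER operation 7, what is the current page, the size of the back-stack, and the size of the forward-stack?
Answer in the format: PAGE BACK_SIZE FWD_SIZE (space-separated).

After 1 (visit(T)): cur=T back=1 fwd=0
After 2 (back): cur=HOME back=0 fwd=1
After 3 (forward): cur=T back=1 fwd=0
After 4 (visit(L)): cur=L back=2 fwd=0
After 5 (visit(Z)): cur=Z back=3 fwd=0
After 6 (back): cur=L back=2 fwd=1
After 7 (visit(D)): cur=D back=3 fwd=0

D 3 0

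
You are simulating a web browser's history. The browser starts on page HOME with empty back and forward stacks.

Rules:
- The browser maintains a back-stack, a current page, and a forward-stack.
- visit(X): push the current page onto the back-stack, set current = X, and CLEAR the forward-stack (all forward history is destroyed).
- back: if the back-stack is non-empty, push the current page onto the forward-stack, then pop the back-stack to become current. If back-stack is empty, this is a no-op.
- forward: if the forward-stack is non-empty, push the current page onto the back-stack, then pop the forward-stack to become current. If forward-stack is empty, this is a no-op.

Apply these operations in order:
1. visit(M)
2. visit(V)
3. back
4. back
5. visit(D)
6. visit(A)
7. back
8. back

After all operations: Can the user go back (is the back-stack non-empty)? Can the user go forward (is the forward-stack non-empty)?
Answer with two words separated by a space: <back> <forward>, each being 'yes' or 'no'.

Answer: no yes

Derivation:
After 1 (visit(M)): cur=M back=1 fwd=0
After 2 (visit(V)): cur=V back=2 fwd=0
After 3 (back): cur=M back=1 fwd=1
After 4 (back): cur=HOME back=0 fwd=2
After 5 (visit(D)): cur=D back=1 fwd=0
After 6 (visit(A)): cur=A back=2 fwd=0
After 7 (back): cur=D back=1 fwd=1
After 8 (back): cur=HOME back=0 fwd=2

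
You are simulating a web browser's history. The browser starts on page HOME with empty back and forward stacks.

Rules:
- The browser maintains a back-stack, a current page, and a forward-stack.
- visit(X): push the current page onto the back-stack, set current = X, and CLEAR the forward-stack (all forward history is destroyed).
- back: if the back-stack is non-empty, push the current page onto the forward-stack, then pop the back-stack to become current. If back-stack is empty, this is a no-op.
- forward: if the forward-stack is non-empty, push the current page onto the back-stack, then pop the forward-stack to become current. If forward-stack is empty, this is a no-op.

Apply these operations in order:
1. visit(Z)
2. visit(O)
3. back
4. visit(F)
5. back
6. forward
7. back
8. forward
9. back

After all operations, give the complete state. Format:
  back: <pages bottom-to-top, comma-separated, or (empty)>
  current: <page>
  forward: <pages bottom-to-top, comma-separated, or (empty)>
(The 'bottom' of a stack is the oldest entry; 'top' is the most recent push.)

After 1 (visit(Z)): cur=Z back=1 fwd=0
After 2 (visit(O)): cur=O back=2 fwd=0
After 3 (back): cur=Z back=1 fwd=1
After 4 (visit(F)): cur=F back=2 fwd=0
After 5 (back): cur=Z back=1 fwd=1
After 6 (forward): cur=F back=2 fwd=0
After 7 (back): cur=Z back=1 fwd=1
After 8 (forward): cur=F back=2 fwd=0
After 9 (back): cur=Z back=1 fwd=1

Answer: back: HOME
current: Z
forward: F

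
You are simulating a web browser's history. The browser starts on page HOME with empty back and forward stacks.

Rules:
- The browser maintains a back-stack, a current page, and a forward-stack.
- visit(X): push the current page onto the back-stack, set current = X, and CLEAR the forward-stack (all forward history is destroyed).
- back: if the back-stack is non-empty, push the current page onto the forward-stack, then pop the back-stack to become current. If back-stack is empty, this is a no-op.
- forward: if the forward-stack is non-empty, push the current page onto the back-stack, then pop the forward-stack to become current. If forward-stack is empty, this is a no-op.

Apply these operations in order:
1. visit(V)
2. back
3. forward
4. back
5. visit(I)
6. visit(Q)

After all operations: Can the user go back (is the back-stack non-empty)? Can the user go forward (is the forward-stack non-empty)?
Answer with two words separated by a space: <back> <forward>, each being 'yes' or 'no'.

Answer: yes no

Derivation:
After 1 (visit(V)): cur=V back=1 fwd=0
After 2 (back): cur=HOME back=0 fwd=1
After 3 (forward): cur=V back=1 fwd=0
After 4 (back): cur=HOME back=0 fwd=1
After 5 (visit(I)): cur=I back=1 fwd=0
After 6 (visit(Q)): cur=Q back=2 fwd=0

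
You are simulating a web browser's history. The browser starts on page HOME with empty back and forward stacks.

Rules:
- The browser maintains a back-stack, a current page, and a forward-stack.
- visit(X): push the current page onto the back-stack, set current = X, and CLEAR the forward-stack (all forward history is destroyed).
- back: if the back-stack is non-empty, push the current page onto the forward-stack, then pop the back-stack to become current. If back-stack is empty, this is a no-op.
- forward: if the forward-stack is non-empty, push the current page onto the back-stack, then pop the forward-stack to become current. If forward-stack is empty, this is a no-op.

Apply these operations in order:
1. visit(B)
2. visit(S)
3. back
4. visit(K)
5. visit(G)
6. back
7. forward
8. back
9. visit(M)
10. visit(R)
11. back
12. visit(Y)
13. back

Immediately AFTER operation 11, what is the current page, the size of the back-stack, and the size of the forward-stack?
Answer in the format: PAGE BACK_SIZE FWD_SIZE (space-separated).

After 1 (visit(B)): cur=B back=1 fwd=0
After 2 (visit(S)): cur=S back=2 fwd=0
After 3 (back): cur=B back=1 fwd=1
After 4 (visit(K)): cur=K back=2 fwd=0
After 5 (visit(G)): cur=G back=3 fwd=0
After 6 (back): cur=K back=2 fwd=1
After 7 (forward): cur=G back=3 fwd=0
After 8 (back): cur=K back=2 fwd=1
After 9 (visit(M)): cur=M back=3 fwd=0
After 10 (visit(R)): cur=R back=4 fwd=0
After 11 (back): cur=M back=3 fwd=1

M 3 1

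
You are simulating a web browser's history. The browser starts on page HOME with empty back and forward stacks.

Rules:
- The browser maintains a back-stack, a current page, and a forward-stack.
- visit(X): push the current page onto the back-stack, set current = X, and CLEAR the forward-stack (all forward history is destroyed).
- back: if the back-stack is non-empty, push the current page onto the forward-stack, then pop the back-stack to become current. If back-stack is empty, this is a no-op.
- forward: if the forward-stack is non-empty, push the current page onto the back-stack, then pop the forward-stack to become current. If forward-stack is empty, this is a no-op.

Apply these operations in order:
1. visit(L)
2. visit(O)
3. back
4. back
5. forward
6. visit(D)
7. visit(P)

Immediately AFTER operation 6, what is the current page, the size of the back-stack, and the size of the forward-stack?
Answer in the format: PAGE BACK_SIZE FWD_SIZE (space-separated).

After 1 (visit(L)): cur=L back=1 fwd=0
After 2 (visit(O)): cur=O back=2 fwd=0
After 3 (back): cur=L back=1 fwd=1
After 4 (back): cur=HOME back=0 fwd=2
After 5 (forward): cur=L back=1 fwd=1
After 6 (visit(D)): cur=D back=2 fwd=0

D 2 0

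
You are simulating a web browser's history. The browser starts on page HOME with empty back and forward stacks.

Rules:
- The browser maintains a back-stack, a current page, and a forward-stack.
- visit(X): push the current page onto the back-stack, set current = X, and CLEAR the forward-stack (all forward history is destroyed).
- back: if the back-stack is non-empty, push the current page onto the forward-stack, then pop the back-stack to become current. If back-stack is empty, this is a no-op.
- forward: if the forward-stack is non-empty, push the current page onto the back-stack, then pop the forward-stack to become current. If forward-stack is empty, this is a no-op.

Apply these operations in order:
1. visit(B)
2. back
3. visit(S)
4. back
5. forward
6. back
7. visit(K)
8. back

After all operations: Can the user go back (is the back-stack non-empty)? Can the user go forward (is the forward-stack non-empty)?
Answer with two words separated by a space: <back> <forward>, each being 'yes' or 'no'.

After 1 (visit(B)): cur=B back=1 fwd=0
After 2 (back): cur=HOME back=0 fwd=1
After 3 (visit(S)): cur=S back=1 fwd=0
After 4 (back): cur=HOME back=0 fwd=1
After 5 (forward): cur=S back=1 fwd=0
After 6 (back): cur=HOME back=0 fwd=1
After 7 (visit(K)): cur=K back=1 fwd=0
After 8 (back): cur=HOME back=0 fwd=1

Answer: no yes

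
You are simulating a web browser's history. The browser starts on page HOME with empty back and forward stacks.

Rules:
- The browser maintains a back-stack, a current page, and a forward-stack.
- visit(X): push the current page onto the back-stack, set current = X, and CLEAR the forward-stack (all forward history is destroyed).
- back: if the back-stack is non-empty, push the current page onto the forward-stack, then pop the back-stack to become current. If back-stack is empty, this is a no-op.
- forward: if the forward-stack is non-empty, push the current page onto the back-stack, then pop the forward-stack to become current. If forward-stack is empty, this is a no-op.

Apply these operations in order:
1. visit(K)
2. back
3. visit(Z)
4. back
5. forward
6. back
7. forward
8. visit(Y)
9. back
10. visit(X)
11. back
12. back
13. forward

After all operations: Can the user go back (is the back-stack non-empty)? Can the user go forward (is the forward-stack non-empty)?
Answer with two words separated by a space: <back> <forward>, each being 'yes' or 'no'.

After 1 (visit(K)): cur=K back=1 fwd=0
After 2 (back): cur=HOME back=0 fwd=1
After 3 (visit(Z)): cur=Z back=1 fwd=0
After 4 (back): cur=HOME back=0 fwd=1
After 5 (forward): cur=Z back=1 fwd=0
After 6 (back): cur=HOME back=0 fwd=1
After 7 (forward): cur=Z back=1 fwd=0
After 8 (visit(Y)): cur=Y back=2 fwd=0
After 9 (back): cur=Z back=1 fwd=1
After 10 (visit(X)): cur=X back=2 fwd=0
After 11 (back): cur=Z back=1 fwd=1
After 12 (back): cur=HOME back=0 fwd=2
After 13 (forward): cur=Z back=1 fwd=1

Answer: yes yes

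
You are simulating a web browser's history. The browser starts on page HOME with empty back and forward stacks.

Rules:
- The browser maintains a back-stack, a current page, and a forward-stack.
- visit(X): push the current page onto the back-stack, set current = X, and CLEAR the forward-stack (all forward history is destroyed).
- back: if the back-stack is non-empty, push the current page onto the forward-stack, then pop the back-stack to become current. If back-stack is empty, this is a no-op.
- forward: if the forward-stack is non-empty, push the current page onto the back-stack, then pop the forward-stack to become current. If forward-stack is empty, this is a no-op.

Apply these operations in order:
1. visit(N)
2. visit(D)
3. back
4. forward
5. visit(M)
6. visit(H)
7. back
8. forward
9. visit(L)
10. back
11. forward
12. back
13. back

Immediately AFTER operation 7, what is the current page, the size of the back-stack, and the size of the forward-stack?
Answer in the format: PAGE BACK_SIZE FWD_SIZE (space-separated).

After 1 (visit(N)): cur=N back=1 fwd=0
After 2 (visit(D)): cur=D back=2 fwd=0
After 3 (back): cur=N back=1 fwd=1
After 4 (forward): cur=D back=2 fwd=0
After 5 (visit(M)): cur=M back=3 fwd=0
After 6 (visit(H)): cur=H back=4 fwd=0
After 7 (back): cur=M back=3 fwd=1

M 3 1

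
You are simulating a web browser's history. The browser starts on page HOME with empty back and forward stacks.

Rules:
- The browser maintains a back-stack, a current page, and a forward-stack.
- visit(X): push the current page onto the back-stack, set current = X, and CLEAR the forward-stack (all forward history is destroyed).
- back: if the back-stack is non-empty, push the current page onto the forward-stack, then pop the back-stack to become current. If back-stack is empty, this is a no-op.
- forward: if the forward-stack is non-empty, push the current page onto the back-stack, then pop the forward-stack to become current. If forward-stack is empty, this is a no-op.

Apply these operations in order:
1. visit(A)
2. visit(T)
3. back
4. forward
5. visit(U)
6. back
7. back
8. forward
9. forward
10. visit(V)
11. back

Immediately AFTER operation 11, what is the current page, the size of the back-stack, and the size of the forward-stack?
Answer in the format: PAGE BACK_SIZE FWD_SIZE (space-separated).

After 1 (visit(A)): cur=A back=1 fwd=0
After 2 (visit(T)): cur=T back=2 fwd=0
After 3 (back): cur=A back=1 fwd=1
After 4 (forward): cur=T back=2 fwd=0
After 5 (visit(U)): cur=U back=3 fwd=0
After 6 (back): cur=T back=2 fwd=1
After 7 (back): cur=A back=1 fwd=2
After 8 (forward): cur=T back=2 fwd=1
After 9 (forward): cur=U back=3 fwd=0
After 10 (visit(V)): cur=V back=4 fwd=0
After 11 (back): cur=U back=3 fwd=1

U 3 1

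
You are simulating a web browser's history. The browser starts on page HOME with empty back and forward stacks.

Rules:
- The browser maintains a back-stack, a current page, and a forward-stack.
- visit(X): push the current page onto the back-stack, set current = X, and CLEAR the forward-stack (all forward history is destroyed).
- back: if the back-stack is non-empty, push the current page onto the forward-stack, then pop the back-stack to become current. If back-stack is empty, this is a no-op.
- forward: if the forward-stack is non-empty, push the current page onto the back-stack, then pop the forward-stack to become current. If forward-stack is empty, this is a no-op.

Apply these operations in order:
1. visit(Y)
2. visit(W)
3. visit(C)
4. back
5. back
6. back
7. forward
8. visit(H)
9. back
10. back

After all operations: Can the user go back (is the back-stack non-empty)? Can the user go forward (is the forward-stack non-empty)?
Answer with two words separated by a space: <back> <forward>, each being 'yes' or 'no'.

Answer: no yes

Derivation:
After 1 (visit(Y)): cur=Y back=1 fwd=0
After 2 (visit(W)): cur=W back=2 fwd=0
After 3 (visit(C)): cur=C back=3 fwd=0
After 4 (back): cur=W back=2 fwd=1
After 5 (back): cur=Y back=1 fwd=2
After 6 (back): cur=HOME back=0 fwd=3
After 7 (forward): cur=Y back=1 fwd=2
After 8 (visit(H)): cur=H back=2 fwd=0
After 9 (back): cur=Y back=1 fwd=1
After 10 (back): cur=HOME back=0 fwd=2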